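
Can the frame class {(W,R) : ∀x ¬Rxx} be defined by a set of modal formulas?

Any modally definable frame class is closed under surjective bounded morphisms.
The 2-cycle (worlds 0,1 with 0→1→0) is irreflexive, and the map sending every world to a single reflexive point • is a surjective bounded morphism (forth: every edge maps to (•,•); back: every world has a successor). So any modal formula valid on the 2-cycle is also valid on the reflexive point, which is not irreflexive.
Hence irreflexivity is not modally definable.

No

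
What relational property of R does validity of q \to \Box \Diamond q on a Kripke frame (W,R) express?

Suppose q→□◇q is valid. Take Rxy and set V(q)={x}. Then q at x, so □◇q at x, so ◇q at y, so some z with Ryz has q; z=x, i.e. Ryx.
Conversely, on a frame with symmetry the schema holds at every world under every valuation.
Frame condition: \forall x \forall y (Rxy \to Ryx).

symmetry: \forall x \forall y (Rxy \to Ryx)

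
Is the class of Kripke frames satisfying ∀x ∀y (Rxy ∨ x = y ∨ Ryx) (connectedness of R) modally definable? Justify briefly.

Not definable by any modal formula

Modal frame validity is preserved under disjoint unions.
Take 3 disjoint single-world reflexive frames: each is trivially connected, but their disjoint union has 3 worlds with no edge between distinct components, so it is not connected.
So the class is not modally definable.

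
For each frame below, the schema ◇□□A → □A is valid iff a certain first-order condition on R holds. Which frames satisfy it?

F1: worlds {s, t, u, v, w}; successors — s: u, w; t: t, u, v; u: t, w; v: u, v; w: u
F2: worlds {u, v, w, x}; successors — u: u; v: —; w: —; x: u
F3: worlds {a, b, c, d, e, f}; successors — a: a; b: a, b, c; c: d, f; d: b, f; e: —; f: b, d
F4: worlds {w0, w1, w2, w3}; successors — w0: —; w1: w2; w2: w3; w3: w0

F2

The schema corresponds to a generalized confluence (Geach) condition: ∀x ∀y ∀z ((xRy ∧ xRz) → ∃w (yR²w ∧ z = w)).
F1: fails — sRu, sRw but no w* with uR²w* and w=w*.
F2: satisfies the condition.
F3: fails — bRa, bRb but no w with aR²w and b=w.
F4: fails — w1Rw2, w1Rw2 but no w with w2R²w and w2=w.
Valid on: F2.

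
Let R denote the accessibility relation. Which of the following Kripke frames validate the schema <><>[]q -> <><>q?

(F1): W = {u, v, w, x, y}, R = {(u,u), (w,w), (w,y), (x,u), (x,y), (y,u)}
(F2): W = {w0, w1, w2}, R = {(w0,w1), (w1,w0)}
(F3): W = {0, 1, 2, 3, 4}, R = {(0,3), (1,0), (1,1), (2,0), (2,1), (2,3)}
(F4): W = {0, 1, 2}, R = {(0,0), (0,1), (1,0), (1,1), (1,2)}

(F1)

Frame correspondent (Sahlqvist): forall x forall y (x R^2 y -> exists w (yRw & x R^2 w)) — i.e. a generalized confluence (Geach) condition.
(F1): satisfies the condition.
(F2): fails — w0R²w0 but no w with w0Rw and w0R²w.
(F3): fails — 1R²3 but no w with 3Rw and 1R²w.
(F4): fails — 0R²2 but no w with 2Rw and 0R²w.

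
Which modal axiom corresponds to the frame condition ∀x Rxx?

A defining formula is □s → s (the T axiom).
Suppose □s→s is valid. At any x set V(s)={w : Rxw}. Then □s holds at x, so s holds at x, i.e. Rxx.

□s → s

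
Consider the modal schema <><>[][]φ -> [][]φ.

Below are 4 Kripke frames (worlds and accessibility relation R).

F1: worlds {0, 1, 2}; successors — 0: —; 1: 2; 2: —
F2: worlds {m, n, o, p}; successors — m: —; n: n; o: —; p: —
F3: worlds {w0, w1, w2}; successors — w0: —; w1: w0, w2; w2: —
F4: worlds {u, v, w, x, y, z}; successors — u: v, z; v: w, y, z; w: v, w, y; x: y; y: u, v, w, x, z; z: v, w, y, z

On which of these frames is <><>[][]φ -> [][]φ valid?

F1, F2, F3

This is the axiom for a generalized confluence (Geach) condition; its first-order frame correspondent is forall x forall y forall z ((x R^2 y & x R^2 z) -> exists w (y R^2 w & z = w)).
F1: holds.
F2: holds.
F3: holds.
F4: fails — vR²u, vR²u but no t with uR²t and u=t.
Valid on: F1, F2, F3.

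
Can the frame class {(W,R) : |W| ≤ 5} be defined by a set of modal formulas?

Modal frame validity is preserved under disjoint unions.
Any modal formula valid on each of 6 disjoint one-world frames is valid on their disjoint union (validity is preserved under disjoint unions). Each one-world frame has |W|=1≤5, but the union has |W|=6.
So the class is not modally definable.

No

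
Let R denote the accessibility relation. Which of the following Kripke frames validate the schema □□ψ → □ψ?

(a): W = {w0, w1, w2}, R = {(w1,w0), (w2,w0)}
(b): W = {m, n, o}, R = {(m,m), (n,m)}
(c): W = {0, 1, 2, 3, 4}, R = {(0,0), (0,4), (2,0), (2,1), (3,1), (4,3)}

The schema corresponds to density: ∀x ∀y (Rxy → ∃z (Rxz ∧ Rzy)).
(a): fails — Rw1w0 but no z with Rw1z and Rzw0.
(b): condition met.
(c): fails — R31 but no z with R3z and Rz1.

(b)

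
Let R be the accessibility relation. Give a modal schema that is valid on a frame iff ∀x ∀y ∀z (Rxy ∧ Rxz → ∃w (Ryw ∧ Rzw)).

◇□p → □◇p

The condition is convergence. The .2 schema ◇□p → □◇p defines it.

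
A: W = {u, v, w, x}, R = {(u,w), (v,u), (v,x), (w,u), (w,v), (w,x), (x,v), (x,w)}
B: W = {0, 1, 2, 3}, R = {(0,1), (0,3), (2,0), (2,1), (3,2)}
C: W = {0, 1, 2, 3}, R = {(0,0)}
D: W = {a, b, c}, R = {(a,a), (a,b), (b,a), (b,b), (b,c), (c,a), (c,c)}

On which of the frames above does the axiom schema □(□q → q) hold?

C, D

Frame correspondent (Sahlqvist): ∀x ∀y (Rxy → Ryy) — i.e. shift-reflexivity.
A: fails — Rxw but not Rww.
B: fails — R32 but not R22.
C: satisfies the condition.
D: satisfies the condition.
Valid on: C, D.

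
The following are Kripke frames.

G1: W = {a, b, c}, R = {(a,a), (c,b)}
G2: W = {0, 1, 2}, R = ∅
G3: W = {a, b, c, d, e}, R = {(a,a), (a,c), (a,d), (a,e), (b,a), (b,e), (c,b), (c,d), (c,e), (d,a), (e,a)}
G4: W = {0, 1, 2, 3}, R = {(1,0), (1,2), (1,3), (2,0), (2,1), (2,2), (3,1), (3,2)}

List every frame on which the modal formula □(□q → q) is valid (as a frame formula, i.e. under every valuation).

G2

This is the axiom for shift-reflexivity; its first-order frame correspondent is ∀x ∀y (Rxy → Ryy).
G1: fails — Rcb but not Rbb.
G2: condition met.
G3: fails — Rcd but not Rdd.
G4: fails — R10 but not R00.
Valid on: G2.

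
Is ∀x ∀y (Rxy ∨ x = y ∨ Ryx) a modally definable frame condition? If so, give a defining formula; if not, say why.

Modal frame validity is preserved under disjoint unions.
Take 4 disjoint single-world reflexive frames: each is trivially connected, but their disjoint union has 4 worlds with no edge between distinct components, so it is not connected.
So no modal formula (or set of formulas) defines exactly the connected frames.

Not definable by any modal formula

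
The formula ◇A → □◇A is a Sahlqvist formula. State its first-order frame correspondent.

the Euclidean property

Suppose ◇A→□◇A is valid. Take Rxy, Rxz and set V(A)={y}. Then ◇A at x, so □◇A at x, so ◇A at z, so some w with Rzw has A; w=y, i.e. Rzy. By symmetry of the argument, Ryz.
Conversely, on a frame with the Euclidean property the schema holds at every world under every valuation.
So the correspondent is the Euclidean property.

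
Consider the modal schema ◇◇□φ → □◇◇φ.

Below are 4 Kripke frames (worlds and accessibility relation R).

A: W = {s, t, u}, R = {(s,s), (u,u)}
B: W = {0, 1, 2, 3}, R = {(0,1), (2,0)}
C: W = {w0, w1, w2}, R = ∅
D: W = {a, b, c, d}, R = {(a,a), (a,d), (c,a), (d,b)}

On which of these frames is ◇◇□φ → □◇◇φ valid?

A, C

The schema corresponds to a generalized confluence (Geach) condition: ∀x ∀y ∀z ((xR²y ∧ xRz) → ∃w (yRw ∧ zR²w)).
A: satisfies the condition.
B: fails — 2R²1, 2R0 but no w with 1Rw and 0R²w.
C: satisfies the condition.
D: fails — aR²a, aRd but no w with aRw and dR²w.
Valid on: A, C.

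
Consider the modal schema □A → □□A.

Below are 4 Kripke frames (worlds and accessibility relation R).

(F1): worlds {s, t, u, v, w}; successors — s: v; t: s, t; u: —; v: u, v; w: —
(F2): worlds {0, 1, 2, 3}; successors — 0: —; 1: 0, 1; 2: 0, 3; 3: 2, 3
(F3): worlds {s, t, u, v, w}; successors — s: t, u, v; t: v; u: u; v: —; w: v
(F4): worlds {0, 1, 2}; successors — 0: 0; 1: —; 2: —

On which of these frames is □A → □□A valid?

(F3), (F4)

The schema corresponds to transitivity: ∀x ∀y ∀z (Rxy ∧ Ryz → Rxz).
(F1): fails — Rts and Rsv but not Rtv.
(F2): fails — R32 and R20 but not R30.
(F3): holds.
(F4): holds.
Valid on: (F3), (F4).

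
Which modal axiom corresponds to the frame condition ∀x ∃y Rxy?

A defining formula is □ψ → ◇ψ (the D axiom).
Suppose □ψ→◇ψ is valid. At any x set V(ψ)=W. Then □ψ at x, so ◇ψ at x, so x has a successor.

□ψ → ◇ψ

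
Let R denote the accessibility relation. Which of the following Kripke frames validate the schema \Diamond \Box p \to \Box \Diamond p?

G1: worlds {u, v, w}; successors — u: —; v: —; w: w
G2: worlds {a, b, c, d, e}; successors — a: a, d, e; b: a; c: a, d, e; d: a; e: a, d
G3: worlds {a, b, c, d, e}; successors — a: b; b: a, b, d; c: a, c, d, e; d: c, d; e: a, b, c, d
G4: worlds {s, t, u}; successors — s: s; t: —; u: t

G1, G2

This is the axiom for convergence; its first-order frame correspondent is \forall x \forall y \forall z (Rxy \wedge Rxz \to \exists w (Ryw \wedge Rzw)).
G1: ✓.
G2: ✓.
G3: fails — Rba and Rbd but a and d have no common successor.
G4: fails — Rut and Rut but t and t have no common successor.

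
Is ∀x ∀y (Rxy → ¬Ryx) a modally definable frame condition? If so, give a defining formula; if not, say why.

Modal frame validity is preserved under surjective bounded morphisms.
The 5-cycle (worlds w0,w1,w2,w3,w4 with w0→w1→w2→w3→w4→w0) is asymmetric. Mapping every world to a single reflexive point • is a surjective bounded morphism, and the reflexive point is not asymmetric (R•• but asymmetry requires ¬R••).
So no modal formula (or set of formulas) defines exactly the asymmetric frames.

No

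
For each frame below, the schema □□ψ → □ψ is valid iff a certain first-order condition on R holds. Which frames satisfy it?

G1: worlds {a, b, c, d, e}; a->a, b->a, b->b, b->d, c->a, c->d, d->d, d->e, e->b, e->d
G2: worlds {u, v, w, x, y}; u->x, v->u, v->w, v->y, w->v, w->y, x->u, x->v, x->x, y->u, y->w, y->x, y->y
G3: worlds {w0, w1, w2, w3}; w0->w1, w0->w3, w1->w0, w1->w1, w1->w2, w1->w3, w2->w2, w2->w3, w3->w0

G1

This is the axiom for density; its first-order frame correspondent is ∀x ∀y (Rxy → ∃z (Rxz ∧ Rzy)).
G1: holds.
G2: fails — Rwv but no z with Rwz and Rzv.
G3: fails — Rw3w0 but no z with Rw3z and Rzw0.
Valid on: G1.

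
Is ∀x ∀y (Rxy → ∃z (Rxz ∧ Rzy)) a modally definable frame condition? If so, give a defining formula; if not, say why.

Yes, by □□p → □p

The condition is density. A defining modal formula is □□p → □p.
Suppose □□p→□p is valid. Take Rxy and set V(p)={w : xR²w}. Then □□p at x, so □p at x, so p at y, i.e. ∃z(Rxz∧Rzy).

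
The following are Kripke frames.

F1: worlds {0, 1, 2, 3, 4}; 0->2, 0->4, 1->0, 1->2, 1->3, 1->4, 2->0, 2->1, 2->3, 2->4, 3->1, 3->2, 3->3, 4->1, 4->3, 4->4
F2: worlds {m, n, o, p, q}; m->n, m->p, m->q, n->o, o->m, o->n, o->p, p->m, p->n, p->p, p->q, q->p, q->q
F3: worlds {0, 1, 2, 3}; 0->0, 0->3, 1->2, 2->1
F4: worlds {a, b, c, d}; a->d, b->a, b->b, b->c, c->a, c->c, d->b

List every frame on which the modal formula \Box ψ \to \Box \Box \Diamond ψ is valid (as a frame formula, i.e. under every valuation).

F1

This is the axiom for a generalized confluence (Geach) condition; its first-order frame correspondent is \forall x \forall z (x R^2 z \to \exists w (xRw \wedge zRw)).
F1: satisfies the condition.
F2: fails — mR²n but no w with mRw and nRw.
F3: fails — 0R²3 but no w with 0Rw and 3Rw.
F4: fails — aR²b but no w with aRw and bRw.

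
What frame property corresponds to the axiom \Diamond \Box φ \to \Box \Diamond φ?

convergence: \forall x \forall y \forall z (Rxy \wedge Rxz \to \exists w (Ryw \wedge Rzw))

Suppose ◇□φ→□◇φ is valid. Take Rxy, Rxz and set V(φ)={w : Ryw}. Then □φ at y so ◇□φ at x, so □◇φ at x, so ◇φ at z, giving w with Rzw and Ryw.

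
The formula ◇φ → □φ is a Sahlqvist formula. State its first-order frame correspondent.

partial functionality

This is the CD axiom.
It corresponds to partial functionality: ∀x ∀y ∀z (Rxy ∧ Rxz → y = z).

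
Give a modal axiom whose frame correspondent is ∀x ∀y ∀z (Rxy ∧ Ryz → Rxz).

The condition is transitivity. The 4 schema □q → □□q defines it.
Suppose □q→□□q is valid. Take Rxy, Ryz and set V(q)={w : Rxw}. Then □q at x, so □□q at x, so □q at y, so q at z, i.e. Rxz.

□q → □□q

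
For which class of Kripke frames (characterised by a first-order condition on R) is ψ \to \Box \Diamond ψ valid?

Suppose ψ→□◇ψ is valid. Take Rxy and set V(ψ)={x}. Then ψ at x, so □◇ψ at x, so ◇ψ at y, so some z with Ryz has ψ; z=x, i.e. Ryx.
The converse is a direct semantic check.
So the correspondent is symmetry.

Symmetry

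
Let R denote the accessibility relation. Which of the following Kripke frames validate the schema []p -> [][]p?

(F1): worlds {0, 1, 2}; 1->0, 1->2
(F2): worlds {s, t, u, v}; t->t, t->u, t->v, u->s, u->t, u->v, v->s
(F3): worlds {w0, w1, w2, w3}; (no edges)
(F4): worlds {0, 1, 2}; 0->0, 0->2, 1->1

(F1), (F3), (F4)

The schema corresponds to transitivity: forall x forall y forall z (Rxy & Ryz -> Rxz).
(F1): holds.
(F2): fails — Rtv and Rvs but not Rts.
(F3): holds.
(F4): holds.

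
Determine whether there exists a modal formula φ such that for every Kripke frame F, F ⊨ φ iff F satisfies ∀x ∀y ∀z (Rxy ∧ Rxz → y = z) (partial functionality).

This is a Sahlqvist condition; the CD axiom ◇q → □q defines it.

Definable; ◇q → □q defines it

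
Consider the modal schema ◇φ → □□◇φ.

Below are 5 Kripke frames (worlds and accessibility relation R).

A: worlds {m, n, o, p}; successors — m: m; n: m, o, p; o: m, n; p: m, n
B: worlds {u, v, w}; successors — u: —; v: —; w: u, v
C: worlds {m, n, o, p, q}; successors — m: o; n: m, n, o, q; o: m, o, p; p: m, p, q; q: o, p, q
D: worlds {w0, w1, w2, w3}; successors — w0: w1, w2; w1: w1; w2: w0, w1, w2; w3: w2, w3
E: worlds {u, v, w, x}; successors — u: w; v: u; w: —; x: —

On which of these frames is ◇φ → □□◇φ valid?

B

The schema corresponds to a generalized confluence (Geach) condition: ∀x ∀y ∀z ((xRy ∧ xR²z) → ∃w (y = w ∧ zRw)).
A: fails — nRo, nR²m but no w with o=w and mRw.
B: ✓.
C: fails — mRo, mR²p but no w with o=w and pRw.
D: fails — w0Rw2, w0R²w1 but no w with w2=w and w1Rw.
E: fails — vRu, vR²w but no t with u=t and wRt.
Valid on: B.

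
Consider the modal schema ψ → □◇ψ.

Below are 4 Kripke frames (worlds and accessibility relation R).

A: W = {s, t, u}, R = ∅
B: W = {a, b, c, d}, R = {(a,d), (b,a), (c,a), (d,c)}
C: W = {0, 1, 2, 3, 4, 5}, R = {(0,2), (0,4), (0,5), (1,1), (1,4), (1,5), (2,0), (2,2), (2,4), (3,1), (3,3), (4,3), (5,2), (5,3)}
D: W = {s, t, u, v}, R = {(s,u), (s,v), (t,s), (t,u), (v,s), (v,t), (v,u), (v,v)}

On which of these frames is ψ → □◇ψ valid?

Frame correspondent (Sahlqvist): ∀x ∀y (Rxy → Ryx) — i.e. symmetry.
A: condition met.
B: fails — Rca but not Rac.
C: fails — R31 but not R13.
D: fails — Rvt but not Rtv.
Valid on: A.

A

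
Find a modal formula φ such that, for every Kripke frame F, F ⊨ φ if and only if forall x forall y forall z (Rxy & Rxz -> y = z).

This is partial functionality; the standard corresponding axiom is CD: ◇q → □q.
Suppose ◇q→□q is valid. Take Rxy, Rxz and set V(q)={y}. Then ◇q at x, so □q at x, so q at z, i.e. z=y.

◇q → □q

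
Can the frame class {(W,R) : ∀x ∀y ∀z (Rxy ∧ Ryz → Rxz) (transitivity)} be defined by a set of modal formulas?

Yes — defined by □q → □□q

Yes: it is transitivity, defined by the 4 schema □q → □□q.
Suppose □q→□□q is valid. Take Rxy, Ryz and set V(q)={w : Rxw}. Then □q at x, so □□q at x, so □q at y, so q at z, i.e. Rxz.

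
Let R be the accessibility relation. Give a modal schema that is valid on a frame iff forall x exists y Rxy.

□q → ◇q

A defining formula is □q → ◇q (the D axiom).
Suppose □q→◇q is valid. At any x set V(q)=W. Then □q at x, so ◇q at x, so x has a successor.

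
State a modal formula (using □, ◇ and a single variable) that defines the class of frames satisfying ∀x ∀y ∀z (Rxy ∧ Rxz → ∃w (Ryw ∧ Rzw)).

The condition is convergence. The .2 schema ◇□p → □◇p defines it.

◇□p → □◇p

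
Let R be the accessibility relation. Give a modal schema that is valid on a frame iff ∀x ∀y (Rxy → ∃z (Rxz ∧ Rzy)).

This is density; the standard corresponding axiom is C4: □□s → □s.
Suppose □□s→□s is valid. Take Rxy and set V(s)={w : xR²w}. Then □□s at x, so □s at x, so s at y, i.e. ∃z(Rxz∧Rzy).

□□s → □s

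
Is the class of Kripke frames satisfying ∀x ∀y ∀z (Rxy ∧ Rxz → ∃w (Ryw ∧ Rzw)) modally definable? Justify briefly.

Yes: it is convergence, defined by the .2 schema ◇□q → □◇q.
Suppose ◇□q→□◇q is valid. Take Rxy, Rxz and set V(q)={w : Ryw}. Then □q at y so ◇□q at x, so □◇q at x, so ◇q at z, giving w with Rzw and Ryw.

Yes — defined by ◇□q → □◇q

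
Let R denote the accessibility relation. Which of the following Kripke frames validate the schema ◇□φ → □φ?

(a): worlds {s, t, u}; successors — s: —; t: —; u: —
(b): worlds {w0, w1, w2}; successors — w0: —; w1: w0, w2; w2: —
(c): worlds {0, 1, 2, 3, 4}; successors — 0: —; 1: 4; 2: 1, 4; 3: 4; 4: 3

The schema corresponds to the Euclidean property: ∀x ∀y ∀z (Rxy ∧ Rxz → Ryz).
(a): holds.
(b): fails — Rw1w2 and Rw1w2 but not Rw2w2.
(c): fails — R14 and R14 but not R44.

(a)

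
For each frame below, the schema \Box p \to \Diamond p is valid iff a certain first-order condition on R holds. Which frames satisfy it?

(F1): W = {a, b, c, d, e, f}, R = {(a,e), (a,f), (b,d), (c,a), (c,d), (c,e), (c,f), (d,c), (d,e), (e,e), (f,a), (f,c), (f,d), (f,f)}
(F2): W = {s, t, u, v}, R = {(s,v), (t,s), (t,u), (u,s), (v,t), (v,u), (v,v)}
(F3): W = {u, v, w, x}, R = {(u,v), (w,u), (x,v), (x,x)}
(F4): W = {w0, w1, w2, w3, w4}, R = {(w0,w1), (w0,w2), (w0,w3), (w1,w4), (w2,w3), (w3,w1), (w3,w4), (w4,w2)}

This is the axiom for seriality; its first-order frame correspondent is \forall x \exists y Rxy.
(F1): holds.
(F2): holds.
(F3): fails — world v has no successor.
(F4): holds.
Valid on: (F1), (F2), (F4).

(F1), (F2), (F4)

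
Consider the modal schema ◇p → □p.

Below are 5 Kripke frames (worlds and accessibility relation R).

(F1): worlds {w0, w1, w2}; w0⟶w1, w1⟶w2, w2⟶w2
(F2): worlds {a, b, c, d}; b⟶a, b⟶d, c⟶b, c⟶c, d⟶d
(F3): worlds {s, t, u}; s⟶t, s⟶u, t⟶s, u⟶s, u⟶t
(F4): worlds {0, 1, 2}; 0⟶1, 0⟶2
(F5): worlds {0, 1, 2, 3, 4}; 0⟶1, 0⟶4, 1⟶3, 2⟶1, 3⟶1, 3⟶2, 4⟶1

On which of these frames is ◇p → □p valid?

The schema corresponds to partial functionality: ∀x ∀y ∀z (Rxy ∧ Rxz → y = z).
(F1): ✓.
(F2): fails — b sees both a and d.
(F3): fails — s sees both t and u.
(F4): fails — 0 sees both 1 and 2.
(F5): fails — 0 sees both 1 and 4.

(F1)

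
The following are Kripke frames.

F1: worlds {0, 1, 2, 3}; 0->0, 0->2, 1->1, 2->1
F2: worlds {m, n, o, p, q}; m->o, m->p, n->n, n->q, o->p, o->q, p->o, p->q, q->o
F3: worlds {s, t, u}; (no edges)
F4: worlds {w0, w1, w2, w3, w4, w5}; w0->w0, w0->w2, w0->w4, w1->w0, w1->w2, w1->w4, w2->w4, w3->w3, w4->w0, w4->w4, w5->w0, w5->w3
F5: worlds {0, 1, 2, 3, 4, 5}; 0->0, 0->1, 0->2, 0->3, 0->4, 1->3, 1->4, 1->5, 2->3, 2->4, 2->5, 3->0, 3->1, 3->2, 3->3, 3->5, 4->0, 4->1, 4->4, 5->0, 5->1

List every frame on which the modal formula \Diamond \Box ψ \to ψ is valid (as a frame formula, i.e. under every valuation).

This is the axiom for symmetry; its first-order frame correspondent is \forall x \forall y (Rxy \to Ryx).
F1: fails — R21 but not R12.
F2: fails — Rmo but not Rom.
F3: satisfies the condition.
F4: fails — Rw1w2 but not Rw2w1.
F5: fails — R25 but not R52.

F3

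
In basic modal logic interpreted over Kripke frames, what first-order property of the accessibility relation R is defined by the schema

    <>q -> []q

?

Suppose ◇q→□q is valid. Take Rxy, Rxz and set V(q)={y}. Then ◇q at x, so □q at x, so q at z, i.e. z=y.

partial functionality: forall x forall y forall z (Rxy & Rxz -> y = z)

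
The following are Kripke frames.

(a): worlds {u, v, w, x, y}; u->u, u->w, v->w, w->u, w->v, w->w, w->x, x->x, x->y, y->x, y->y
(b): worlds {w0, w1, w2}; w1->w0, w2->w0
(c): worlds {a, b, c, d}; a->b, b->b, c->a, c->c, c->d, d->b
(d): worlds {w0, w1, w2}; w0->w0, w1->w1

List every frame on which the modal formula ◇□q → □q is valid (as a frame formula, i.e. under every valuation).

(d)

Frame correspondent (Sahlqvist): ∀x ∀y ∀z (Rxy ∧ Rxz → Ryz) — i.e. the Euclidean property.
(a): fails — Rwu and Rwx but not Rux.
(b): fails — Rw1w0 and Rw1w0 but not Rw0w0.
(c): fails — Rcd and Rcc but not Rdc.
(d): condition met.
Valid on: (d).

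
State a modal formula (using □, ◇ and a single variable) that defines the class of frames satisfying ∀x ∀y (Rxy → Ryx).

q → □◇q

The condition is symmetry. The B schema q → □◇q defines it.
Suppose q→□◇q is valid. Take Rxy and set V(q)={x}. Then q at x, so □◇q at x, so ◇q at y, so some z with Ryz has q; z=x, i.e. Ryx.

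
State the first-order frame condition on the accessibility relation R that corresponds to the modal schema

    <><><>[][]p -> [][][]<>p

This is a Sahlqvist (Geach-type) schema ◇^3□^2p → □^3◇^1p.
Minimal-valuation argument: fix x; take any y with xR^3y and any z with xR^3z. Set V(p) to the set of worlds R-reachable from y in exactly 2 steps. Then □^2p holds at y, so the antecedent holds at x; validity forces ◇^1p at z, giving a w with zR^1w and yR^2w.
First-order correspondent: forall x forall y forall z ((x R^3 y & x R^3 z) -> exists w (y R^2 w & zRw)).

forall x forall y forall z ((x R^3 y & x R^3 z) -> exists w (y R^2 w & zRw))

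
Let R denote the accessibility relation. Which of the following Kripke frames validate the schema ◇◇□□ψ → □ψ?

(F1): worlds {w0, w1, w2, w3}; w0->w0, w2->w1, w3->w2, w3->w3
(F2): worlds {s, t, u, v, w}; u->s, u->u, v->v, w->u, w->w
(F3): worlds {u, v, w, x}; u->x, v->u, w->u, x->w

Frame correspondent (Sahlqvist): ∀x ∀y ∀z ((xR²y ∧ xRz) → ∃w (yR²w ∧ z = w)) — i.e. a generalized confluence (Geach) condition.
(F1): fails — w3R²w1, w3Rw2 but no w with w1R²w and w2=w.
(F2): fails — uR²s, uRs but no w* with sR²w* and s=w*.
(F3): condition met.

(F3)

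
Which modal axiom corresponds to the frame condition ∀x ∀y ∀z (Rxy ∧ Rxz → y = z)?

◇r → □r

This is partial functionality; the standard corresponding axiom is CD: ◇r → □r.
Suppose ◇r→□r is valid. Take Rxy, Rxz and set V(r)={y}. Then ◇r at x, so □r at x, so r at z, i.e. z=y.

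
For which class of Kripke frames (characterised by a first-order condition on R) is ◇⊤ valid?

◇⊤ holds at w iff w has a successor, so frame-validity of ◇⊤ is exactly seriality. Equivalently via □A → ◇A:
Suppose □A→◇A is valid. At any x set V(A)=W. Then □A at x, so ◇A at x, so x has a successor.

Seriality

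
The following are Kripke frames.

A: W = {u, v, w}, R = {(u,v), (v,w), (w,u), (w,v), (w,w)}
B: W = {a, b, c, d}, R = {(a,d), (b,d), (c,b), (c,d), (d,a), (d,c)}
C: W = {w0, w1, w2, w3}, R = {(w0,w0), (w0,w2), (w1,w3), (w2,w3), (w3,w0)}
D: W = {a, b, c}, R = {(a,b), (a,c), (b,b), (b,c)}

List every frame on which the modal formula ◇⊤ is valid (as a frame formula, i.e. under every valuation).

A, B, C

Frame correspondent (Sahlqvist): ∀x ∃y Rxy — i.e. seriality.
A: satisfies the condition.
B: satisfies the condition.
C: satisfies the condition.
D: fails — world c has no successor.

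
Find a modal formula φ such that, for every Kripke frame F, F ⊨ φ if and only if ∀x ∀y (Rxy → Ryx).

ψ → □◇ψ

A defining formula is ψ → □◇ψ (the B axiom).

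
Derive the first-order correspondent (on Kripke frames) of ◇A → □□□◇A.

∀x ∀y ∀z ((xRy ∧ xR³z) → ∃w (y = w ∧ zRw))

This is a Sahlqvist (Geach-type) schema ◇^1□^0A → □^3◇^1A.
Minimal-valuation argument: fix x; take any y with xR^1y and any z with xR^3z. Set V(A) to the set of worlds R-reachable from y in exactly 0 steps. Then □^0A holds at y, so the antecedent holds at x; validity forces ◇^1A at z, giving a w with zR^1w and yR^0w.
First-order correspondent: ∀x ∀y ∀z ((xRy ∧ xR³z) → ∃w (y = w ∧ zRw)).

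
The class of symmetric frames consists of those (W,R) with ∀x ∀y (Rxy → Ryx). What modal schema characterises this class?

A defining formula is p → □◇p (the B axiom).
Suppose p→□◇p is valid. Take Rxy and set V(p)={x}. Then p at x, so □◇p at x, so ◇p at y, so some z with Ryz has p; z=x, i.e. Ryx.

p → □◇p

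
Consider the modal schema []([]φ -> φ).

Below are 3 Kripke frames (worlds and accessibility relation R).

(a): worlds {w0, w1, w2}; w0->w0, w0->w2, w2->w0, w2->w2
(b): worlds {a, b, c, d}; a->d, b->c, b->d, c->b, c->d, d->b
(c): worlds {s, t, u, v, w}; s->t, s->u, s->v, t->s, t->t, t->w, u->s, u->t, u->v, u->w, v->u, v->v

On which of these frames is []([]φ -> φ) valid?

(a)

Frame correspondent (Sahlqvist): forall x forall y (Rxy -> Ryy) — i.e. shift-reflexivity.
(a): holds.
(b): fails — Rbc but not Rcc.
(c): fails — Ruw but not Rww.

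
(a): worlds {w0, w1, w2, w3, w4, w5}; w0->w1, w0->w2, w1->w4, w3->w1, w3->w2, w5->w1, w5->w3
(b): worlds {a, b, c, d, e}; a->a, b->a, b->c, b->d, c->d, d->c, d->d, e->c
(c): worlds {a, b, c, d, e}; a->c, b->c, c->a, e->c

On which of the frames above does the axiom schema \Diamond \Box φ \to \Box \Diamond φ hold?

(c)

The schema corresponds to convergence: \forall x \forall y \forall z (Rxy \wedge Rxz \to \exists w (Ryw \wedge Rzw)).
(a): fails — Rw0w1 and Rw0w2 but w1 and w2 have no common successor.
(b): fails — Rbc and Rba but c and a have no common successor.
(c): ✓.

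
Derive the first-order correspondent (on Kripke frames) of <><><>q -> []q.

This is a Sahlqvist (Geach-type) schema ◇^3□^0q → □^1◇^0q.
Minimal-valuation argument: fix x; take any y with xR^3y and any z with xR^1z. Set V(q) to the set of worlds R-reachable from y in exactly 0 steps. Then □^0q holds at y, so the antecedent holds at x; validity forces ◇^0q at z, giving a w with zR^0w and yR^0w.
First-order correspondent: forall x forall y forall z ((x R^3 y & xRz) -> exists w (y = w & z = w)).

forall x forall y forall z ((x R^3 y & xRz) -> exists w (y = w & z = w))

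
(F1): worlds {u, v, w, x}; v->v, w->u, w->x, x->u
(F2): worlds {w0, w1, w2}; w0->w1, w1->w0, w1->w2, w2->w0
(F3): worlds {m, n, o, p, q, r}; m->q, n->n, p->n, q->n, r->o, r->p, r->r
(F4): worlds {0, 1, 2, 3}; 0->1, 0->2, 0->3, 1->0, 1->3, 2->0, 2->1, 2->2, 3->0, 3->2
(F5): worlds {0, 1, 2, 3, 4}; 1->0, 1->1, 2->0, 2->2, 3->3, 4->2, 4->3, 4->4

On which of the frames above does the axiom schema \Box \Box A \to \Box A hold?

This is the axiom for density; its first-order frame correspondent is \forall x \forall y (Rxy \to \exists z (Rxz \wedge Rzy)).
(F1): fails — Rxu but no z with Rxz and Rzu.
(F2): fails — Rw1w2 but no z with Rw1z and Rzw2.
(F3): fails — Rmq but no z with Rmz and Rzq.
(F4): holds.
(F5): holds.
Valid on: (F4), (F5).

(F4), (F5)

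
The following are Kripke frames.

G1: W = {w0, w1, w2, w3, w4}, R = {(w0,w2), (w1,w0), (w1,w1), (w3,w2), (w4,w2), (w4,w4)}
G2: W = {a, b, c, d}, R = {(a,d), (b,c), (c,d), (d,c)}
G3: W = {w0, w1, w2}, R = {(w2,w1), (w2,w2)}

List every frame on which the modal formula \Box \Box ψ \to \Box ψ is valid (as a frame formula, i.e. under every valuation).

G3

Frame correspondent (Sahlqvist): \forall x \forall y (Rxy \to \exists z (Rxz \wedge Rzy)) — i.e. density.
G1: fails — Rw3w2 but no z with Rw3z and Rzw2.
G2: fails — Rad but no z with Raz and Rzd.
G3: holds.
Valid on: G3.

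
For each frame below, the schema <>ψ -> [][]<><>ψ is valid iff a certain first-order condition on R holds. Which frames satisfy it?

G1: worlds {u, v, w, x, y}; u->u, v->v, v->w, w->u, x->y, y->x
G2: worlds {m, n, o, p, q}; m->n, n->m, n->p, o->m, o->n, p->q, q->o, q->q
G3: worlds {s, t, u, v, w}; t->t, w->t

This is the axiom for a generalized confluence (Geach) condition; its first-order frame correspondent is forall x forall y forall z ((xRy & x R^2 z) -> exists w (y = w & z R^2 w)).
G1: fails — vRv, vR²u but no t with v=t and uR²t.
G2: fails — mRn, mR²m but no w with n=w and mR²w.
G3: condition met.

G3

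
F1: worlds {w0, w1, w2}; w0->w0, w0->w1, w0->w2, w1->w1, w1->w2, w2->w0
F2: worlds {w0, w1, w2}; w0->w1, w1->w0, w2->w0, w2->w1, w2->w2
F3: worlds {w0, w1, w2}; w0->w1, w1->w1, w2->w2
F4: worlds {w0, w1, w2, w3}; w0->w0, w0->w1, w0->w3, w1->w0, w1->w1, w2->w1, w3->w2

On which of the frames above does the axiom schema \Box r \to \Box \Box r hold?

The schema corresponds to transitivity: \forall x \forall y \forall z (Rxy \wedge Ryz \to Rxz).
F1: fails — Rw1w2 and Rw2w0 but not Rw1w0.
F2: fails — Rw1w0 and Rw0w1 but not Rw1w1.
F3: condition met.
F4: fails — Rw1w0 and Rw0w3 but not Rw1w3.

F3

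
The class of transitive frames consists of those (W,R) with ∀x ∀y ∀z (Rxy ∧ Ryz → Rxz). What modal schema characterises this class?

□q → □□q

A defining formula is □q → □□q (the 4 axiom).
Suppose □q→□□q is valid. Take Rxy, Ryz and set V(q)={w : Rxw}. Then □q at x, so □□q at x, so □q at y, so q at z, i.e. Rxz.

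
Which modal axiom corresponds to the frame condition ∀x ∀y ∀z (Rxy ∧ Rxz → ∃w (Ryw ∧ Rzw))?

◇□s → □◇s

The condition is convergence. The .2 schema ◇□s → □◇s defines it.
Suppose ◇□s→□◇s is valid. Take Rxy, Rxz and set V(s)={w : Ryw}. Then □s at y so ◇□s at x, so □◇s at x, so ◇s at z, giving w with Rzw and Ryw.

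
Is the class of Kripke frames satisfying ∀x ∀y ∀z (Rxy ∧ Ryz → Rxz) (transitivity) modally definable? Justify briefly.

Yes: it is transitivity, defined by the 4 schema □r → □□r.

Yes, by □r → □□r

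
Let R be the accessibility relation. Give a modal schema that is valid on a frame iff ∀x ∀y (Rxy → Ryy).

□(□p → p)

The condition is shift-reflexivity. The T□ schema □(□p → p) defines it.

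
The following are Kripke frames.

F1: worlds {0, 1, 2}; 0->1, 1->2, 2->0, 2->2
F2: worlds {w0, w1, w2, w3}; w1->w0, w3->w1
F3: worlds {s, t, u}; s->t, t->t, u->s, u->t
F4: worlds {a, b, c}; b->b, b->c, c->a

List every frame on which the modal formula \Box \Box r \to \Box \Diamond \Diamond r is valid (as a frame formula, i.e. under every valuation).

F1, F3

The schema corresponds to a generalized confluence (Geach) condition: \forall x \forall z (xRz \to \exists w (x R^2 w \wedge z R^2 w)).
F1: ✓.
F2: fails — w1Rw0 but no w with w1R²w and w0R²w.
F3: ✓.
F4: fails — bRc but no w with bR²w and cR²w.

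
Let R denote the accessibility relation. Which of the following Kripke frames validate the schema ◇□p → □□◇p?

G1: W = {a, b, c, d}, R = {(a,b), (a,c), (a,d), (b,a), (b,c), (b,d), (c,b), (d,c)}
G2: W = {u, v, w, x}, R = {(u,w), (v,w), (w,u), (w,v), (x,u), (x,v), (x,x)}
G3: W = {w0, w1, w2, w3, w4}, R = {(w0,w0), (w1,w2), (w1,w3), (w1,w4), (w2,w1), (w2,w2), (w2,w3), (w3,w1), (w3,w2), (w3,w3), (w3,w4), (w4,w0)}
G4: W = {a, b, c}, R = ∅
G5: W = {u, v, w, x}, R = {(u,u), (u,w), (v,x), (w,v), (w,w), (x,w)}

G4

This is the axiom for a generalized confluence (Geach) condition; its first-order frame correspondent is ∀x ∀y ∀z ((xRy ∧ xR²z) → ∃w (yRw ∧ zRw)).
G1: fails — aRb, aR²c but no w with bRw and cRw.
G2: fails — uRw, uR²u but no t with wRt and uRt.
G3: fails — w1Rw2, w1R²w0 but no w with w2Rw and w0Rw.
G4: ✓.
G5: fails — uRu, uR²v but no t with uRt and vRt.
Valid on: G4.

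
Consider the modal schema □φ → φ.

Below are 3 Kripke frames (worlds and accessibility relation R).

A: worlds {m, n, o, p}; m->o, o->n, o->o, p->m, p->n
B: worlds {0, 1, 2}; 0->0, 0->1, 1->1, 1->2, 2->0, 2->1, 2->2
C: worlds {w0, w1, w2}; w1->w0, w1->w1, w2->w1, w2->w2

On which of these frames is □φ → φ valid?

B

Frame correspondent (Sahlqvist): ∀x Rxx — i.e. reflexivity.
A: fails — world m does not see itself.
B: holds.
C: fails — world w0 does not see itself.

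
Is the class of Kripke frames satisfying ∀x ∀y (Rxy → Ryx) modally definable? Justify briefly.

The condition is symmetry. A defining modal formula is p → □◇p.
Suppose p→□◇p is valid. Take Rxy and set V(p)={x}. Then p at x, so □◇p at x, so ◇p at y, so some z with Ryz has p; z=x, i.e. Ryx.

Yes, by p → □◇p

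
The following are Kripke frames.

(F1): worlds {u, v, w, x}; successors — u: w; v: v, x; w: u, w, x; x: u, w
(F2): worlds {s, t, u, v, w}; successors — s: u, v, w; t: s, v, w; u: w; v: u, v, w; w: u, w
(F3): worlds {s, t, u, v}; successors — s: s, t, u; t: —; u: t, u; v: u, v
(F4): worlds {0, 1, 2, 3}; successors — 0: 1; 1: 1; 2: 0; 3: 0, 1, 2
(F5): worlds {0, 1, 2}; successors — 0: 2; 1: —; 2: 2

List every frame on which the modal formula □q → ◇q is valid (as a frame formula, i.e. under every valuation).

The schema corresponds to seriality: ∀x ∃y Rxy.
(F1): satisfies the condition.
(F2): satisfies the condition.
(F3): fails — world t has no successor.
(F4): satisfies the condition.
(F5): fails — world 1 has no successor.

(F1), (F2), (F4)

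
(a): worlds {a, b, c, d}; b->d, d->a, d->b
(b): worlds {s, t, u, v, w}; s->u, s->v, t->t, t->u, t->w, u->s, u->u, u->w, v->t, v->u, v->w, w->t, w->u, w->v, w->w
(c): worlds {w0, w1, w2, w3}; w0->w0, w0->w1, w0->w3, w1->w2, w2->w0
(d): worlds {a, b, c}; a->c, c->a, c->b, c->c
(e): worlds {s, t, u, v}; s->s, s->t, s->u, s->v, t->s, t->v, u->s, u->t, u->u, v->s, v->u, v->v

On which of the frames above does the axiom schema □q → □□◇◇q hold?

(b), (e)

Frame correspondent (Sahlqvist): ∀x ∀z (xR²z → ∃w (xRw ∧ zR²w)) — i.e. a generalized confluence (Geach) condition.
(a): fails — bR²a but no w with bRw and aR²w.
(b): holds.
(c): fails — w0R²w3 but no w with w0Rw and w3R²w.
(d): fails — aR²b but no w with aRw and bR²w.
(e): holds.
Valid on: (b), (e).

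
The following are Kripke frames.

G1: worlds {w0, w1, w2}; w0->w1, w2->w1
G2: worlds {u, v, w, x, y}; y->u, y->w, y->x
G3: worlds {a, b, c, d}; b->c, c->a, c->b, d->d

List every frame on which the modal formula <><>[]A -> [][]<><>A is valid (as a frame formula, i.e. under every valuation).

Frame correspondent (Sahlqvist): forall x forall y forall z ((x R^2 y & x R^2 z) -> exists w (yRw & z R^2 w)) — i.e. a generalized confluence (Geach) condition.
G1: condition met.
G2: condition met.
G3: fails — bR²a, bR²a but no w with aRw and aR²w.
Valid on: G1, G2.

G1, G2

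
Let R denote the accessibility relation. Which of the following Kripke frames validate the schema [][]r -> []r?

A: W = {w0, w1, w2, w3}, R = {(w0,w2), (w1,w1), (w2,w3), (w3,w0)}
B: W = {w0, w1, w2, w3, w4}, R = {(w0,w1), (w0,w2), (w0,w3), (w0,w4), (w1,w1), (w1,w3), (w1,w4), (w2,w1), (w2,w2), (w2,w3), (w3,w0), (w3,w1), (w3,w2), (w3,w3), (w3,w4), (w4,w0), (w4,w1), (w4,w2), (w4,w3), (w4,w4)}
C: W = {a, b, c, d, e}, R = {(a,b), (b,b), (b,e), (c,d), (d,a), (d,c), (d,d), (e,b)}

B, C

The schema corresponds to density: forall x forall y (Rxy -> exists z (Rxz & Rzy)).
A: fails — Rw0w2 but no z with Rw0z and Rzw2.
B: condition met.
C: condition met.
Valid on: B, C.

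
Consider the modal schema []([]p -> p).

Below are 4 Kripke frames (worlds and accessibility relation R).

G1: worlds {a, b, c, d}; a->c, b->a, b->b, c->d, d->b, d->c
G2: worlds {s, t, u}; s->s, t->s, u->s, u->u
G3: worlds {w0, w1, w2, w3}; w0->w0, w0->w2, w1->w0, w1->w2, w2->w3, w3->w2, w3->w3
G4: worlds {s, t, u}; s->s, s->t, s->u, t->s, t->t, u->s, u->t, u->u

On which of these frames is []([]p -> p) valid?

This is the axiom for shift-reflexivity; its first-order frame correspondent is forall x forall y (Rxy -> Ryy).
G1: fails — Rcd but not Rdd.
G2: holds.
G3: fails — Rw1w2 but not Rw2w2.
G4: holds.

G2, G4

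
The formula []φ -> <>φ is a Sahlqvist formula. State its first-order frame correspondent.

seriality: forall x exists y Rxy

This is the D axiom.
It corresponds to seriality: forall x exists y Rxy.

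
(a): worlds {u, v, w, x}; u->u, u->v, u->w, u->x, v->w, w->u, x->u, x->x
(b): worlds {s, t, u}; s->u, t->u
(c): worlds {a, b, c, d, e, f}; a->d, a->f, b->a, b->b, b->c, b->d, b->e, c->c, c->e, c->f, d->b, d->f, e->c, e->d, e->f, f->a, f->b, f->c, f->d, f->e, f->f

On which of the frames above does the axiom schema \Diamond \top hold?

This is the axiom for seriality; its first-order frame correspondent is \forall x \exists y Rxy.
(a): condition met.
(b): fails — world u has no successor.
(c): condition met.

(a), (c)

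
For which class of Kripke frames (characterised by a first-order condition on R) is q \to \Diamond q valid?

reflexivity

This is frame-equivalent to □q → q (substitute ¬q for q and contrapose).
Suppose □q→q is valid. At any x set V(q)={w : Rxw}. Then □q holds at x, so q holds at x, i.e. Rxx.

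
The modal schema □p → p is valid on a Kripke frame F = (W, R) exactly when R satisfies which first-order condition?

This is the T axiom.
It corresponds to reflexivity: ∀x Rxx.

reflexivity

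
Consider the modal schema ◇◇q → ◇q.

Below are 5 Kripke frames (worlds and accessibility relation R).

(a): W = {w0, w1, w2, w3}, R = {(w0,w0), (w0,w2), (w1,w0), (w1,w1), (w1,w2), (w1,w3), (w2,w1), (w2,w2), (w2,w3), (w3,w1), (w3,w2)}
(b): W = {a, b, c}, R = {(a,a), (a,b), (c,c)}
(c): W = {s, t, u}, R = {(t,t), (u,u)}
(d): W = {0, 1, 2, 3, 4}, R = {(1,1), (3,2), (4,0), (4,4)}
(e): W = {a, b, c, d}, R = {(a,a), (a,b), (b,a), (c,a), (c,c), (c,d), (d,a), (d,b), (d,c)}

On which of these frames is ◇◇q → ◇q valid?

This is the axiom for transitivity; its first-order frame correspondent is ∀x ∀y ∀z (Rxy ∧ Ryz → Rxz).
(a): fails — Rw3w1 and Rw1w0 but not Rw3w0.
(b): holds.
(c): holds.
(d): holds.
(e): fails — Rcd and Rdb but not Rcb.
Valid on: (b), (c), (d).

(b), (c), (d)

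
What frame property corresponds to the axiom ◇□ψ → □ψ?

the Euclidean property

Replacing ψ by ¬ψ and contraposing gives the equivalent schema ◇ψ → □◇ψ.
Suppose ◇ψ→□◇ψ is valid. Take Rxy, Rxz and set V(ψ)={y}. Then ◇ψ at x, so □◇ψ at x, so ◇ψ at z, so some w with Rzw has ψ; w=y, i.e. Rzy. By symmetry of the argument, Ryz.
Conversely, on a frame with the Euclidean property the schema holds at every world under every valuation.
Frame condition: ∀x ∀y ∀z (Rxy ∧ Rxz → Ryz).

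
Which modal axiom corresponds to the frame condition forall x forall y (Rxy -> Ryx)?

A defining formula is r → □◇r (the B axiom).
Suppose r→□◇r is valid. Take Rxy and set V(r)={x}. Then r at x, so □◇r at x, so ◇r at y, so some z with Ryz has r; z=x, i.e. Ryx.

r → □◇r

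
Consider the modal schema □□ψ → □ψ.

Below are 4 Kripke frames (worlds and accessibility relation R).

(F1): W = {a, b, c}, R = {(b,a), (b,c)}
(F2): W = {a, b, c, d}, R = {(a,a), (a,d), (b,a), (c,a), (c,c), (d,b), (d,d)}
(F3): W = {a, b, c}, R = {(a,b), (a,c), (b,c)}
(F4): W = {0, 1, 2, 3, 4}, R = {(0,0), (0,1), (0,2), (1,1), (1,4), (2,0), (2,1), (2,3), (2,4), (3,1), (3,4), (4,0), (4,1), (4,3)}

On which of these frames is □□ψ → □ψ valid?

The schema corresponds to density: ∀x ∀y (Rxy → ∃z (Rxz ∧ Rzy)).
(F1): fails — Rba but no z with Rbz and Rza.
(F2): satisfies the condition.
(F3): fails — Rab but no z with Raz and Rzb.
(F4): fails — R43 but no z with R4z and Rz3.
Valid on: (F2).

(F2)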